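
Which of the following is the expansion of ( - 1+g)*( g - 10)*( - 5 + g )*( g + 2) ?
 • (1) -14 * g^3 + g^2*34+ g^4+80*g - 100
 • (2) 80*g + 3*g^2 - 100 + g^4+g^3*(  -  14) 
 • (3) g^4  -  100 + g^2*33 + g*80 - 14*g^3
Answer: 3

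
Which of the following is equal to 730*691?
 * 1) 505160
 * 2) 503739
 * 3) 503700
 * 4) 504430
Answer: 4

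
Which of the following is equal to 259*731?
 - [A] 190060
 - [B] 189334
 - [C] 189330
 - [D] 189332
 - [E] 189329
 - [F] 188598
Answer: E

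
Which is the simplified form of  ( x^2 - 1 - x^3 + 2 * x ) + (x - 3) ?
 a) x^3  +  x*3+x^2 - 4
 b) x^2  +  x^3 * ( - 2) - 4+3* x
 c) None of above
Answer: c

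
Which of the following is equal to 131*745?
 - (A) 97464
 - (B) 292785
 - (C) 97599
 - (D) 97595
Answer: D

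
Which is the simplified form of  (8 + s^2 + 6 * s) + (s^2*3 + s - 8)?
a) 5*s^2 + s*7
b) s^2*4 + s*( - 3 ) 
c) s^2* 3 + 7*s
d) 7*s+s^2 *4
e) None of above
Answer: d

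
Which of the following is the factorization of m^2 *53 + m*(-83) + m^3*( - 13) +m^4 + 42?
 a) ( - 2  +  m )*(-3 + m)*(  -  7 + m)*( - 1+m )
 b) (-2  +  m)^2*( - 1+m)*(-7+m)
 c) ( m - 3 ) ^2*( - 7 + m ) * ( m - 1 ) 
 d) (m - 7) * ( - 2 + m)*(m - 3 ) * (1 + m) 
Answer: a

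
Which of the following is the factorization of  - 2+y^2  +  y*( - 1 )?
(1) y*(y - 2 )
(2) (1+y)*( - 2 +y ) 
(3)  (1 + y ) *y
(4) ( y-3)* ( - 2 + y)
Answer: 2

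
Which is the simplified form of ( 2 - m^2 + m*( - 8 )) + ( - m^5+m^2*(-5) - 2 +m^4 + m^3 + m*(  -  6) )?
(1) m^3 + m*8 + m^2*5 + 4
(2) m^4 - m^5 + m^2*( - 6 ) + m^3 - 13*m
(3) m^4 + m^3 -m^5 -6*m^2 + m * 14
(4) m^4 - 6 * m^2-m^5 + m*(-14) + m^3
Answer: 4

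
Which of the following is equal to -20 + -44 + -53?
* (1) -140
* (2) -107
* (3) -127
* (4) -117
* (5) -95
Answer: 4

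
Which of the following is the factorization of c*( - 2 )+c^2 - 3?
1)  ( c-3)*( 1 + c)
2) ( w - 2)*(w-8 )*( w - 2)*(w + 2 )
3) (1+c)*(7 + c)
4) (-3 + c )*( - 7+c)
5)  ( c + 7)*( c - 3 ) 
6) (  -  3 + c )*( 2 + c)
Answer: 1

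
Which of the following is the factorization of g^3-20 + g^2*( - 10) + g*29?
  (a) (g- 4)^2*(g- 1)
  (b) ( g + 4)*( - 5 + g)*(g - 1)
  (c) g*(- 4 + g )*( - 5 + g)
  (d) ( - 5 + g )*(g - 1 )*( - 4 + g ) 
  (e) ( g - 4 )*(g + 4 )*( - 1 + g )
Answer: d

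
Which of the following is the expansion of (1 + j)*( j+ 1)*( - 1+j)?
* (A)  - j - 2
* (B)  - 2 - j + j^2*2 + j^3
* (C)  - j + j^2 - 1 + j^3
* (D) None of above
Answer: C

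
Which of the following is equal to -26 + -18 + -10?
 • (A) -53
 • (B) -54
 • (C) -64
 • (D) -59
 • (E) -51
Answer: B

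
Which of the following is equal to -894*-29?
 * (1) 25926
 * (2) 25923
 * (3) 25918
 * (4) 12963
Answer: 1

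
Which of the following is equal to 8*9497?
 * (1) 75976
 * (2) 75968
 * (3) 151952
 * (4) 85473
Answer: 1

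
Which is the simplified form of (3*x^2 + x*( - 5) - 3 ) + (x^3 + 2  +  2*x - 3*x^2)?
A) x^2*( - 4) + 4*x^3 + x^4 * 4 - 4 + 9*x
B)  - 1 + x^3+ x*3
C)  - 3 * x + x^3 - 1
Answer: C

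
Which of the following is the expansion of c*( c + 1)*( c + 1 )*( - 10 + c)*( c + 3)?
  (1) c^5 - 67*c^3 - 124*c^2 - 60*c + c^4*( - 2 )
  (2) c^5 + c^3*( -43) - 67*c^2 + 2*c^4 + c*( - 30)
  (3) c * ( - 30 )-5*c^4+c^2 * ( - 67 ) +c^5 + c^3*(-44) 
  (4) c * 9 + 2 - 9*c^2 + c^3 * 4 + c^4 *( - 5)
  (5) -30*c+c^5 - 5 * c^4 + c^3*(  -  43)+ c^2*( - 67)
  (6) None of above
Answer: 5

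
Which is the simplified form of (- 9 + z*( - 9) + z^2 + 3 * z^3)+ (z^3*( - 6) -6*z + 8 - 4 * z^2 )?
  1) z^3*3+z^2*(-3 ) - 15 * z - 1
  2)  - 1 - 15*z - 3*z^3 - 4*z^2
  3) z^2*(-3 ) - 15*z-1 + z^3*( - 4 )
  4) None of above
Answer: 4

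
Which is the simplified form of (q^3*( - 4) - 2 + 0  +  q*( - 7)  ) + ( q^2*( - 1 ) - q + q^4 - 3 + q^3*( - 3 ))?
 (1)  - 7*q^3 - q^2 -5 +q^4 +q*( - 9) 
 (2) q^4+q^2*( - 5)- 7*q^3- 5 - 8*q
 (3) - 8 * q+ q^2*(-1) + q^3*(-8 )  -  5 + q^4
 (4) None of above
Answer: 4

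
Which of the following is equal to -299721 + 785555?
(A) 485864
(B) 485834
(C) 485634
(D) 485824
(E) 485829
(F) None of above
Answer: B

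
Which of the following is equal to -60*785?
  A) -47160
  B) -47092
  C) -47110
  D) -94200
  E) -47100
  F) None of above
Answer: E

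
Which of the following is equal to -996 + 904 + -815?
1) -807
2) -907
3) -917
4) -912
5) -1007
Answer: 2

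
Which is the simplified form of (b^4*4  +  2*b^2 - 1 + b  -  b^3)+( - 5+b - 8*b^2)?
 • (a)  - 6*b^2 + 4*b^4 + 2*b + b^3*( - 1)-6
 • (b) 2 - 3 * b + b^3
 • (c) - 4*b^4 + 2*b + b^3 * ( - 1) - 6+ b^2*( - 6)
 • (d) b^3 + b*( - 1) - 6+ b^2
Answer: a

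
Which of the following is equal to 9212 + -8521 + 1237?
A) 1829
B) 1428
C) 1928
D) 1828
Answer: C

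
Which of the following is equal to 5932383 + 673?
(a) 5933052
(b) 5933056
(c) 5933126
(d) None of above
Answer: b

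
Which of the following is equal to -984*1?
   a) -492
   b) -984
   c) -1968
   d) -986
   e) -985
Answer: b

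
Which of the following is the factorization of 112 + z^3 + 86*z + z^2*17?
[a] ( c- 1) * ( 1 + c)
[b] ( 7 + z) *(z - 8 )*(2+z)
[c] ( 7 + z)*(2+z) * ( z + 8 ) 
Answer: c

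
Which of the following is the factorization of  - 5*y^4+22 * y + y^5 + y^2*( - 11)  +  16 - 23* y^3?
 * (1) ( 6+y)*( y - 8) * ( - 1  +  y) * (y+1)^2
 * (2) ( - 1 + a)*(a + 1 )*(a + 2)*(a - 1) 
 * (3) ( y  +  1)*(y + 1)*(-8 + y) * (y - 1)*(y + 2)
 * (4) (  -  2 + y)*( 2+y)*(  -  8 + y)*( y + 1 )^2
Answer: 3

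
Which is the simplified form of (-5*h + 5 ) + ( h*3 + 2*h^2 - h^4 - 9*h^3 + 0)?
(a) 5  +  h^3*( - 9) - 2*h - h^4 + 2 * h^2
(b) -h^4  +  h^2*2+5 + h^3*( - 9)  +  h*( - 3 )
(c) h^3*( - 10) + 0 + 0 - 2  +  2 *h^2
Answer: a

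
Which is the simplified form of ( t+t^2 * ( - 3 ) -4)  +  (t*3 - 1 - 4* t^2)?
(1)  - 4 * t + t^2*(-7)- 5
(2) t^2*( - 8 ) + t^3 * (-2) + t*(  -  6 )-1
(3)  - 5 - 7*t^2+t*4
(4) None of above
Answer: 3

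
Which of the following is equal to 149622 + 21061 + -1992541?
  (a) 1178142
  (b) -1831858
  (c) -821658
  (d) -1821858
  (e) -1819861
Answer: d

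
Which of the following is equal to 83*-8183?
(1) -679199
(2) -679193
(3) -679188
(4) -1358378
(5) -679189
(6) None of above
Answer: 5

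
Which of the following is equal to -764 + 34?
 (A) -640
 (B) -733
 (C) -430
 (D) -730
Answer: D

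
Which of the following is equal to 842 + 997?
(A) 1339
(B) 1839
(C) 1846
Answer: B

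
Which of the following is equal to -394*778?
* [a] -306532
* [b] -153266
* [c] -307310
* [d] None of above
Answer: a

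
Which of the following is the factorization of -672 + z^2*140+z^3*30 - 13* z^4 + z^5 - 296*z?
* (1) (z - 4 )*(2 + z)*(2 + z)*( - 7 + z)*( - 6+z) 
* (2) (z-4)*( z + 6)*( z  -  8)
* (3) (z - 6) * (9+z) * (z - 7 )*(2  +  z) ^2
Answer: 1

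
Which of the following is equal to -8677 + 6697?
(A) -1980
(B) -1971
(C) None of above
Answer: A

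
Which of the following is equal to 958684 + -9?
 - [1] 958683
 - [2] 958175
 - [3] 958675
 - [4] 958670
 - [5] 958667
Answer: 3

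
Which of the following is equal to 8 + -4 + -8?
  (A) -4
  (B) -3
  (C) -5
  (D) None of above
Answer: A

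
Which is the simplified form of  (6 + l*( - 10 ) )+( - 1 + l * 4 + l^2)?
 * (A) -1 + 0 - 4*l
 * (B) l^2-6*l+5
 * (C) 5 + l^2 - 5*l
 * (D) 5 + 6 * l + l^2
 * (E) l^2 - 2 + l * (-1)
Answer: B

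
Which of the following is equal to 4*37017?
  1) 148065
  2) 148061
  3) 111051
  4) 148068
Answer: 4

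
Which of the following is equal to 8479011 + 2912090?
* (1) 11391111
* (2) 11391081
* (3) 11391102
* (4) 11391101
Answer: 4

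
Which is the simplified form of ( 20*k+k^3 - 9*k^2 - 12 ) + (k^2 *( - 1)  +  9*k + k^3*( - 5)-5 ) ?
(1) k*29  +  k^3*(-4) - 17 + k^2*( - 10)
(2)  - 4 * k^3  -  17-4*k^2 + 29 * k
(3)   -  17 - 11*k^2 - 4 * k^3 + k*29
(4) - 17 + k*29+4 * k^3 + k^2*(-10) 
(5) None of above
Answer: 1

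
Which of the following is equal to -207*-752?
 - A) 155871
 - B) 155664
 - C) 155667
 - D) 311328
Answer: B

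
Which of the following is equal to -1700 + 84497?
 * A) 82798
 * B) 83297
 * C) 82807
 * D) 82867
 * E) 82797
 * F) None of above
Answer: E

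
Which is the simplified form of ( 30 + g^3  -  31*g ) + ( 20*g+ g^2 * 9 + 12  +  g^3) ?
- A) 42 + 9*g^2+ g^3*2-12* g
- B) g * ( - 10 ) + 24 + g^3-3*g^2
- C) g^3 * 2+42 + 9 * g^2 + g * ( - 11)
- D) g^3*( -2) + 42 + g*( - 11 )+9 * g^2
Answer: C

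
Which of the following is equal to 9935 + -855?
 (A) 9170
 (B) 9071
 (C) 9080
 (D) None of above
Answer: C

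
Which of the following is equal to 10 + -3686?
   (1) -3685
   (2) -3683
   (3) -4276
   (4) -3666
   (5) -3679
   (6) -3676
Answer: 6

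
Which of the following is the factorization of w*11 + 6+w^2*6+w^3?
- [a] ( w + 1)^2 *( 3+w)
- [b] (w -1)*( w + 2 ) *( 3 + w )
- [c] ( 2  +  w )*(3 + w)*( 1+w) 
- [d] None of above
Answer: c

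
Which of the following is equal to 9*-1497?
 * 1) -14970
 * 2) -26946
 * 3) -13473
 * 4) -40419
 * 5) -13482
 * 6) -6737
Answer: 3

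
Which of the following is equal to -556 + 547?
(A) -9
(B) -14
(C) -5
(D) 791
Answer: A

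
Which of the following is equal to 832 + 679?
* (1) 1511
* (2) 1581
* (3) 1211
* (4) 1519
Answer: 1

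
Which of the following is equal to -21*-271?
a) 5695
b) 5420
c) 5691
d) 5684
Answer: c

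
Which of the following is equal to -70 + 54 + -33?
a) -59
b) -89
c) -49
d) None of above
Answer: c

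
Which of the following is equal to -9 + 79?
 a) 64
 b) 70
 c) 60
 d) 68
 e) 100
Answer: b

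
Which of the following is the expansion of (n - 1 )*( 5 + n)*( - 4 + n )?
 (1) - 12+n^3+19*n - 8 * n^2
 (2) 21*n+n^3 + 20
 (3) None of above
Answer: 3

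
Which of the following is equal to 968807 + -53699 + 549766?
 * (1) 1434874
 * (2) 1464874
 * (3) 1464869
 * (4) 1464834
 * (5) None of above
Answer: 2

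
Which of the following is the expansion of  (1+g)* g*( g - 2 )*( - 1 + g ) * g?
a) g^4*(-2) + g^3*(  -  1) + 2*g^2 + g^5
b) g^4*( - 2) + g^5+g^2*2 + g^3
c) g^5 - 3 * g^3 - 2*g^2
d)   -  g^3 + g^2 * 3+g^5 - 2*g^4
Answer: a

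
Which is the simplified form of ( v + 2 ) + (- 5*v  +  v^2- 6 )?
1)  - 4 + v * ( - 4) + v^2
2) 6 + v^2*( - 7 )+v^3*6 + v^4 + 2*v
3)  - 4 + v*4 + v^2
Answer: 1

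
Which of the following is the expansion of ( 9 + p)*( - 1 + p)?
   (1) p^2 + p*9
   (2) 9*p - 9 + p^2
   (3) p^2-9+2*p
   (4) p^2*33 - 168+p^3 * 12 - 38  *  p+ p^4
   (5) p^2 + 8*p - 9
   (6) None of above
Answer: 5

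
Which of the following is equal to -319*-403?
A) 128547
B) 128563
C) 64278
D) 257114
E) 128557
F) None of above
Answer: E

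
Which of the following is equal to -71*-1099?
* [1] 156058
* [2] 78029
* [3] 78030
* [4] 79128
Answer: 2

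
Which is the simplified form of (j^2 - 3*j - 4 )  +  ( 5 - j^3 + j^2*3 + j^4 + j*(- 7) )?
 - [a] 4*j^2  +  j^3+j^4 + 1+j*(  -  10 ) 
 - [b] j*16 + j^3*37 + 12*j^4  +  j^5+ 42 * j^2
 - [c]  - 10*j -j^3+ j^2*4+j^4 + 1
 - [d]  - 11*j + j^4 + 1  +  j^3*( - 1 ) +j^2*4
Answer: c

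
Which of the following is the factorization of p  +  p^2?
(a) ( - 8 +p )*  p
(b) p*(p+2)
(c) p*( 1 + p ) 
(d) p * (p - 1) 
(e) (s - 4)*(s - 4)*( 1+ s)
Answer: c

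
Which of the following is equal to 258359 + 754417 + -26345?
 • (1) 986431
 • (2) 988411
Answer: 1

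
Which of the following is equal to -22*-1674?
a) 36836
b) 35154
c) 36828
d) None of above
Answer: c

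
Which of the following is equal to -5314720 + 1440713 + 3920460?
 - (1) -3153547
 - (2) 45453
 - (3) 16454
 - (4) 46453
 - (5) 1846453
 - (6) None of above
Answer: 4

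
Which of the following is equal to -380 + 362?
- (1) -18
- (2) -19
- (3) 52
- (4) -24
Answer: 1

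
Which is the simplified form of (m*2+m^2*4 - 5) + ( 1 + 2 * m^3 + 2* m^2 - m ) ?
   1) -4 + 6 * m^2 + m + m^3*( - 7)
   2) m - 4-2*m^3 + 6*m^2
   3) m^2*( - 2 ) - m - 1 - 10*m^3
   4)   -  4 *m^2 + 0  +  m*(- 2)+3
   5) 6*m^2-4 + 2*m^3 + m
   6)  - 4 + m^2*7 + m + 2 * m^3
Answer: 5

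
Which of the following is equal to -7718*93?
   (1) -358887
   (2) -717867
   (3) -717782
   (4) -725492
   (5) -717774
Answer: 5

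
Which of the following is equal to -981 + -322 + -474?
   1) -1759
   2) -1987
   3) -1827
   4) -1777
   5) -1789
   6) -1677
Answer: 4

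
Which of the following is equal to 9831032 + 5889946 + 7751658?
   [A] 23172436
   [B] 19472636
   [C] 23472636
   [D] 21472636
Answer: C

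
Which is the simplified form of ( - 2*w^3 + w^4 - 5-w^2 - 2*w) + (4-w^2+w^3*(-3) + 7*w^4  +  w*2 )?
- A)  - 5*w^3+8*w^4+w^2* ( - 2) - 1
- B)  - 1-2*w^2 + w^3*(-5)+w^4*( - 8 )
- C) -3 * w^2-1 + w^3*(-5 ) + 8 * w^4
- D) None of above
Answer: A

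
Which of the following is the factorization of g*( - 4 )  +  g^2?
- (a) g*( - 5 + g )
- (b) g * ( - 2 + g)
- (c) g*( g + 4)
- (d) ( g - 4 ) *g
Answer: d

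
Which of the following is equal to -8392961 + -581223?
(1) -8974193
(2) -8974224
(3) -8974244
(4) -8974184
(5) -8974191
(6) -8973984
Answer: 4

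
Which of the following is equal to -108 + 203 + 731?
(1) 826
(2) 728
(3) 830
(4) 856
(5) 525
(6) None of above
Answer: 1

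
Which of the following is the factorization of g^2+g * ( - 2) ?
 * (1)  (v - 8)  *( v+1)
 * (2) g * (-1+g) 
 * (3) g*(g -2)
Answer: 3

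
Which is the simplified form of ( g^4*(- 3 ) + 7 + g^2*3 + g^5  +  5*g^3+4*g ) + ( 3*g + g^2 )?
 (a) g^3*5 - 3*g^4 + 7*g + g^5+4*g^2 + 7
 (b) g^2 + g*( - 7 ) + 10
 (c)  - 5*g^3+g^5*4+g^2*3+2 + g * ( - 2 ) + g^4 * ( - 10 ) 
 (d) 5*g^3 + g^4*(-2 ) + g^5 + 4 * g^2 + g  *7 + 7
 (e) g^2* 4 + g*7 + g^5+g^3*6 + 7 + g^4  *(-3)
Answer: a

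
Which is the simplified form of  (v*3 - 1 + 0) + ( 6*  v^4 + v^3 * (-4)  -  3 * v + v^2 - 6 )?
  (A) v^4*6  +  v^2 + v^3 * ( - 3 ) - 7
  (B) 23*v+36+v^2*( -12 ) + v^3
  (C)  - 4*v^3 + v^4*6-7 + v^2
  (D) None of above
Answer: C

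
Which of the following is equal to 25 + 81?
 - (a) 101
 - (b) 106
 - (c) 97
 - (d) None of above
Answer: b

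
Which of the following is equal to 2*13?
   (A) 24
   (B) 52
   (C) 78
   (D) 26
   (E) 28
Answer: D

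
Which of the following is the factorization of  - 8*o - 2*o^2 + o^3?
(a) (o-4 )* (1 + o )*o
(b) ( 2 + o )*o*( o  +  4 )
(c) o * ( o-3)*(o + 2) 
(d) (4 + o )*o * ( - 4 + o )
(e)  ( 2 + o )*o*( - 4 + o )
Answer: e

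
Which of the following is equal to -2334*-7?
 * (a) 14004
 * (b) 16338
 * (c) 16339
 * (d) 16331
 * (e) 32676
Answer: b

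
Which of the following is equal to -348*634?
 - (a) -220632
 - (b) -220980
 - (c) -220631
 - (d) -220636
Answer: a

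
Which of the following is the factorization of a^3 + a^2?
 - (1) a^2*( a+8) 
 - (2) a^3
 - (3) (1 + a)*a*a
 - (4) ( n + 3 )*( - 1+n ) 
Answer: 3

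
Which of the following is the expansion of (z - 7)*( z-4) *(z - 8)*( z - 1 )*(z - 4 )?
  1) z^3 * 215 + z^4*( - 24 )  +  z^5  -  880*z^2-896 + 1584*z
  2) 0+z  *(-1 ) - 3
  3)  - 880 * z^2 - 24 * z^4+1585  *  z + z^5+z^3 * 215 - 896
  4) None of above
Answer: 1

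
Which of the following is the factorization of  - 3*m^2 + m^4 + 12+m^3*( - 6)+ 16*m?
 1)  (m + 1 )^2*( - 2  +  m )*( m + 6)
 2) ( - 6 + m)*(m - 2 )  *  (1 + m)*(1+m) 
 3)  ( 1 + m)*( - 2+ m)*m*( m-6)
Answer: 2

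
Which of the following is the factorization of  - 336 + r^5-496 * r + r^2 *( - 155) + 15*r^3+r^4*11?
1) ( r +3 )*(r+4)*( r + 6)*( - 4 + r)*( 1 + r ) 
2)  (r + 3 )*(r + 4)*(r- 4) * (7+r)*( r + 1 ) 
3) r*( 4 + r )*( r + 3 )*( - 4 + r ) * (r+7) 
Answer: 2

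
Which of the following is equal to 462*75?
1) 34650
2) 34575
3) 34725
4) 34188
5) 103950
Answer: 1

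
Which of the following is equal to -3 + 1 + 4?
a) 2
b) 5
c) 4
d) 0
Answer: a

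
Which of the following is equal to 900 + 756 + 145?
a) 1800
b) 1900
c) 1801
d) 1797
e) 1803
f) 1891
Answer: c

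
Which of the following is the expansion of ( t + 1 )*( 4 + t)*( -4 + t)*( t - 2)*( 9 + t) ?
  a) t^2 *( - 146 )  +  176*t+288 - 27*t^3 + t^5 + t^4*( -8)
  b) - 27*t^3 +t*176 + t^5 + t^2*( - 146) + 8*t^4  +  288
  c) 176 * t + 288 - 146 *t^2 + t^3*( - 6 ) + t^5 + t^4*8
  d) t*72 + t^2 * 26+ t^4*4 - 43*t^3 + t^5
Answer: b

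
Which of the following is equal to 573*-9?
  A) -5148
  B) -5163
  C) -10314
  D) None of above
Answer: D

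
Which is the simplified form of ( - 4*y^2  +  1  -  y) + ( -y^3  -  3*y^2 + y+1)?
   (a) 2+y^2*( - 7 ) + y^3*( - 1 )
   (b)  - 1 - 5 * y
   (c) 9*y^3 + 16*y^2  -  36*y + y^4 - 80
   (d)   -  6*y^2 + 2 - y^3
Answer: a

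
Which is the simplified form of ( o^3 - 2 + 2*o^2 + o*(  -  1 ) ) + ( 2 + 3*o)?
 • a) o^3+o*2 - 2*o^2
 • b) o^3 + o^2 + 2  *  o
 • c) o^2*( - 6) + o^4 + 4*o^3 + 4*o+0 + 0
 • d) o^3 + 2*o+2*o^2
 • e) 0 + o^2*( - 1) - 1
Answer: d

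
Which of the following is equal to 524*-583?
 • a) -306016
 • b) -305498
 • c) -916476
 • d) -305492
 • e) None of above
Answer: d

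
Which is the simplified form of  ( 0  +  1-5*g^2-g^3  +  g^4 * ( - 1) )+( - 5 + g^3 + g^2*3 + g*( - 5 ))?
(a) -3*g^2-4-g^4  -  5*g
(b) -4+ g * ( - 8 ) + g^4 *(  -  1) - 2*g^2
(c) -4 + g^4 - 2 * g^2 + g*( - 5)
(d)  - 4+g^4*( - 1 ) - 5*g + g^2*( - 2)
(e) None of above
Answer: d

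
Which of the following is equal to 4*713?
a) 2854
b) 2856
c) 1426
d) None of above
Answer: d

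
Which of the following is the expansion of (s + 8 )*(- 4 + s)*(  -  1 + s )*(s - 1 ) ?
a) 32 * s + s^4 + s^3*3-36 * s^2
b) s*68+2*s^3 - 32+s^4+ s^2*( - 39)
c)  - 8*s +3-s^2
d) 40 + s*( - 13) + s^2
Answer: b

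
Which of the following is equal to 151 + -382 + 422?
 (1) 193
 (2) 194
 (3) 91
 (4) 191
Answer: 4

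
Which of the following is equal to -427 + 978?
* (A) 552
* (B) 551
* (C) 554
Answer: B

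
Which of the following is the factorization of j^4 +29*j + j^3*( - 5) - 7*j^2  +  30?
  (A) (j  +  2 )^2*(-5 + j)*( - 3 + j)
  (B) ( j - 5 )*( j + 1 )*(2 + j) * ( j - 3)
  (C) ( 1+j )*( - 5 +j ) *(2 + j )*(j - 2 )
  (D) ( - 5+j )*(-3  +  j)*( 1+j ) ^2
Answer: B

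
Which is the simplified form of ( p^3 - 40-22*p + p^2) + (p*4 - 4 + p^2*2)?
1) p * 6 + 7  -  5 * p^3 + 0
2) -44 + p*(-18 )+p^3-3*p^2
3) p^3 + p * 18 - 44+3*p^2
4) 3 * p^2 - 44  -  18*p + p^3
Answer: 4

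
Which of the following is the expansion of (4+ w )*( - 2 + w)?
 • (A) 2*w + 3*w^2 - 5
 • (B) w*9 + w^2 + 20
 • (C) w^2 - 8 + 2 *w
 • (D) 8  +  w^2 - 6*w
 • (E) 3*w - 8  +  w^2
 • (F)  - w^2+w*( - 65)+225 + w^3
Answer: C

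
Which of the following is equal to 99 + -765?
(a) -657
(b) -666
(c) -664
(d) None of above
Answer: b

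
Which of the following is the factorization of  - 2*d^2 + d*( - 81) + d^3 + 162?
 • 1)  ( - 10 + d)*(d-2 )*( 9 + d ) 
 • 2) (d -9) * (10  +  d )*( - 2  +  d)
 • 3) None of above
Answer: 3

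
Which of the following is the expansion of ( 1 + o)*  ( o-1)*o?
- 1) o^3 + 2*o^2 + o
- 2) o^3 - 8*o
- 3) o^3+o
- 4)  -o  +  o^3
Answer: 4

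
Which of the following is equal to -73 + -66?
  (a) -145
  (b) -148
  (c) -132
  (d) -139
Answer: d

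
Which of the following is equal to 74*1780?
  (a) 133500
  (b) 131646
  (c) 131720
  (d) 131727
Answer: c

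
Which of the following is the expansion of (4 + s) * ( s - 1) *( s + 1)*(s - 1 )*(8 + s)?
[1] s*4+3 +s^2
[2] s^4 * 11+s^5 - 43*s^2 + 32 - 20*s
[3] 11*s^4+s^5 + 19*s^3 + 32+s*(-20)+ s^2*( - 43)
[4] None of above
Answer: 3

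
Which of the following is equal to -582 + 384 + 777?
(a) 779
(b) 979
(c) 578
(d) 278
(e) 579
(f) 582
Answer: e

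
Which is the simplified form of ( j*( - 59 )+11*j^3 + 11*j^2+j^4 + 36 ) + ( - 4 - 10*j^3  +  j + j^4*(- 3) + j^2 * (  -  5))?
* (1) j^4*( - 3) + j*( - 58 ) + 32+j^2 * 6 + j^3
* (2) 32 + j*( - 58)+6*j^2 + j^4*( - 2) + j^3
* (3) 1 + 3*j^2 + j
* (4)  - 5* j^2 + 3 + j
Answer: 2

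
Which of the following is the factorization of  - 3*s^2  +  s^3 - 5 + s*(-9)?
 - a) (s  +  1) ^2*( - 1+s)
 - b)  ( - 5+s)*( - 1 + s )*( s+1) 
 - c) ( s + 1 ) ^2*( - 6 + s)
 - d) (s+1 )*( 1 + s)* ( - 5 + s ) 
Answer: d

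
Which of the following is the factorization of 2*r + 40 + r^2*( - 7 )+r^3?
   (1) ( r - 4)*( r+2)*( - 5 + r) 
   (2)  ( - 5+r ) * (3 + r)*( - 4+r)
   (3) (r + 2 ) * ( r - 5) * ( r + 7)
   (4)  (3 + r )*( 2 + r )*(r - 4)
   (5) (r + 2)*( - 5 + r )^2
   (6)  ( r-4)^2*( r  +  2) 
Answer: 1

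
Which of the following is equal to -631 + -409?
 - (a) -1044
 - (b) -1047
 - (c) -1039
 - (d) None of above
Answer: d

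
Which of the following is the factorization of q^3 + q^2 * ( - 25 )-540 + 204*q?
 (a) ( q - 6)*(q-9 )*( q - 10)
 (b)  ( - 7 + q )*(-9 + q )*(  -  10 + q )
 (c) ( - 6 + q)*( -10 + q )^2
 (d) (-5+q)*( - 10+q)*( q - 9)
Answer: a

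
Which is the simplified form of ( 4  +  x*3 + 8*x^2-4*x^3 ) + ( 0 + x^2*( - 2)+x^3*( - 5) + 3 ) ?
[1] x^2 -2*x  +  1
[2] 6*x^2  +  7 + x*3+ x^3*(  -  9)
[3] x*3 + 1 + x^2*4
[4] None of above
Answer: 2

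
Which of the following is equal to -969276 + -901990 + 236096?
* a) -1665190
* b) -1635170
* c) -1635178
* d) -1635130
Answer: b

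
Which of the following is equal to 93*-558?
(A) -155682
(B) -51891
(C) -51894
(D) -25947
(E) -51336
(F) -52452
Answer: C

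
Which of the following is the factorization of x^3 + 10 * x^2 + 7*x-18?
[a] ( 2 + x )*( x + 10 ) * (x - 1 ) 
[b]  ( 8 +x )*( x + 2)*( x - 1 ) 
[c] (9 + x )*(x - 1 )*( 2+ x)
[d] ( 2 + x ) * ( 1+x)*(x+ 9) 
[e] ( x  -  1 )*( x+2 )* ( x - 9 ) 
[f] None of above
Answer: c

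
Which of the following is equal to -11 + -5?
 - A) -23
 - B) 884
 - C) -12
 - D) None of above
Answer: D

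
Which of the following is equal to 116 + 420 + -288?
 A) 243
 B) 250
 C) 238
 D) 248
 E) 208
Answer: D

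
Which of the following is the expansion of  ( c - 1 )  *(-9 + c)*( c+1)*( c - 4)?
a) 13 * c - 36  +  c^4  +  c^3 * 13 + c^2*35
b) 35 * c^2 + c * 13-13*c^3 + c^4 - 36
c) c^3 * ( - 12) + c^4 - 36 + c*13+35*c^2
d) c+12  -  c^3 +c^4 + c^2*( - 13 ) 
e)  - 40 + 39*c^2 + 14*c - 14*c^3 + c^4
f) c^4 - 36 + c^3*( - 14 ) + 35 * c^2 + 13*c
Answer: b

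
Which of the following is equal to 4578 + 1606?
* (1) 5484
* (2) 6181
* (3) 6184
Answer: 3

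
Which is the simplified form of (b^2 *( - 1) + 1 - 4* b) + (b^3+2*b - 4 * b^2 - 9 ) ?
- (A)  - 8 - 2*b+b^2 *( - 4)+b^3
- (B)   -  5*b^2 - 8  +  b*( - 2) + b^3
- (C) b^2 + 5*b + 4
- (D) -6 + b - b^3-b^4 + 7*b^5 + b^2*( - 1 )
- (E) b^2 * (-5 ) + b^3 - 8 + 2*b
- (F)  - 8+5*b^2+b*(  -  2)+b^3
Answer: B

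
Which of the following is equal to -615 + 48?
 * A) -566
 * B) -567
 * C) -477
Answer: B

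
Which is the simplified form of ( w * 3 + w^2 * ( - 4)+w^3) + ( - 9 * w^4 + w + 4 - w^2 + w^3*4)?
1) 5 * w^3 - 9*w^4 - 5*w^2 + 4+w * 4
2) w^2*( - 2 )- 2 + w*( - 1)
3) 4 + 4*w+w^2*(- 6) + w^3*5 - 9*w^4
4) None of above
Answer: 1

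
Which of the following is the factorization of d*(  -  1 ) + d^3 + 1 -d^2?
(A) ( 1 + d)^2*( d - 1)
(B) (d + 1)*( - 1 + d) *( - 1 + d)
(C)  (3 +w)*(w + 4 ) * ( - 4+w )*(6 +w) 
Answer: B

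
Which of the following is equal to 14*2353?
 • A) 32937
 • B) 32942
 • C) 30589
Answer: B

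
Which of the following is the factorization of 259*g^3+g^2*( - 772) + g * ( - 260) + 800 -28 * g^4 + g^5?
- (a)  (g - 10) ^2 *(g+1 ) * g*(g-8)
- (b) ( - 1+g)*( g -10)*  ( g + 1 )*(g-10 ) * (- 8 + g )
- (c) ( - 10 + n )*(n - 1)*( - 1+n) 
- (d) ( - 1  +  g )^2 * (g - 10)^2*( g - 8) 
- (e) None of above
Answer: b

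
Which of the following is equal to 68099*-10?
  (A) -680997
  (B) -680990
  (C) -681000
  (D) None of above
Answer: B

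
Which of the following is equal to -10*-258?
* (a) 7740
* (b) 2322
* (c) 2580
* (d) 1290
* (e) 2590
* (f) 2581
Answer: c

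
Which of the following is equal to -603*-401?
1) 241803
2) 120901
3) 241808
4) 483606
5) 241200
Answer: 1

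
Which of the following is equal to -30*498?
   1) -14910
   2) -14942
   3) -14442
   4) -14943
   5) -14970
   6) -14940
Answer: 6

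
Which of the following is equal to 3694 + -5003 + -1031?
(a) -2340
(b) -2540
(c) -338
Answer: a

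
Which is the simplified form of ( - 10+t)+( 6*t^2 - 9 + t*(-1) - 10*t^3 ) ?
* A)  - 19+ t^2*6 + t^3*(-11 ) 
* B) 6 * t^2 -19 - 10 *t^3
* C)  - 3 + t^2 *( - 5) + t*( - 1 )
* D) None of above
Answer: B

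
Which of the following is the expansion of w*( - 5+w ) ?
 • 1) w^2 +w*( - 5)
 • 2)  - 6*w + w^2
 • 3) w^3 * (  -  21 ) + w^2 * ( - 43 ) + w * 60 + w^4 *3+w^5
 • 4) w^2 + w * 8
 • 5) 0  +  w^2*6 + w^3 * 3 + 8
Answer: 1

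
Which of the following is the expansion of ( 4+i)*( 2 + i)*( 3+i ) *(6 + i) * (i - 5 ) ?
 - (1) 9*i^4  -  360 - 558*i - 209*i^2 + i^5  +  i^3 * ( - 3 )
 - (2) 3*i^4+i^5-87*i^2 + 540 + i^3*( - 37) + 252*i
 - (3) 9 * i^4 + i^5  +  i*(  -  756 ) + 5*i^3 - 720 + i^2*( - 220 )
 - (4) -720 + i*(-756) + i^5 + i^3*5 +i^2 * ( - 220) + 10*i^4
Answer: 4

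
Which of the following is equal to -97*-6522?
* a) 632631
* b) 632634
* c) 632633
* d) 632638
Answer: b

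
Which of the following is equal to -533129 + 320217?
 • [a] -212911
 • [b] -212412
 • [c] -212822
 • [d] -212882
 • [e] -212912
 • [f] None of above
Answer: e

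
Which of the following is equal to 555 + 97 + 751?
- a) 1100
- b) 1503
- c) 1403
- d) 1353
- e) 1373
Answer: c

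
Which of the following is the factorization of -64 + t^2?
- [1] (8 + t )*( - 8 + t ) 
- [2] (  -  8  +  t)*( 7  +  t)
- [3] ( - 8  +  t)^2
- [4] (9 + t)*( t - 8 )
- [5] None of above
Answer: 1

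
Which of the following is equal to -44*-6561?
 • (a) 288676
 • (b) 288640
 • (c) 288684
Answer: c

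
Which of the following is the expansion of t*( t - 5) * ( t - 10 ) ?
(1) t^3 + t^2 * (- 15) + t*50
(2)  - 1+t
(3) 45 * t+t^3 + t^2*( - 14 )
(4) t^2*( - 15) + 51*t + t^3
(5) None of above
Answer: 1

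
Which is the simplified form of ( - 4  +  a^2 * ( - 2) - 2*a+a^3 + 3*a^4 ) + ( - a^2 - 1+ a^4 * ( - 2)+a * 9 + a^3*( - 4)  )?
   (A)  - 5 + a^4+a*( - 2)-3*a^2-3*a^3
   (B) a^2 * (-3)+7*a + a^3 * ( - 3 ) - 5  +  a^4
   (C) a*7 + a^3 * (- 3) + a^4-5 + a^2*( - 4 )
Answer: B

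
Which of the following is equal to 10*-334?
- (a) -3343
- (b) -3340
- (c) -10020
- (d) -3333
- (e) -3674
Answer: b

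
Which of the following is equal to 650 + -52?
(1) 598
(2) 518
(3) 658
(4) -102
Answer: 1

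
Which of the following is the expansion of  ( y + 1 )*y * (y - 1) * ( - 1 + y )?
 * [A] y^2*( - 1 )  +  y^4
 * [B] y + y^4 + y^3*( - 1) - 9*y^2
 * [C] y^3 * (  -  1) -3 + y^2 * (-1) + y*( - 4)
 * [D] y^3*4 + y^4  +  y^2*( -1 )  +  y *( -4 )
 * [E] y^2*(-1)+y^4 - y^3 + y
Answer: E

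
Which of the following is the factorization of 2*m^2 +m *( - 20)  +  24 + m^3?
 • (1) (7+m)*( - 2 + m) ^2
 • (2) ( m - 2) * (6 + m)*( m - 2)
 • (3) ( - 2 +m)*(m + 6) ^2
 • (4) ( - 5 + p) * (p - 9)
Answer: 2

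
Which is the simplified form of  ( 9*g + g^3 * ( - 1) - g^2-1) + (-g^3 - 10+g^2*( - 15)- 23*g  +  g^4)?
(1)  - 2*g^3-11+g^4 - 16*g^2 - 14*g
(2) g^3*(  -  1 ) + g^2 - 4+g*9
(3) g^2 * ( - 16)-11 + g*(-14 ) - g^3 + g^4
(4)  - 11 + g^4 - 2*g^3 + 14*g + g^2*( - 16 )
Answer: 1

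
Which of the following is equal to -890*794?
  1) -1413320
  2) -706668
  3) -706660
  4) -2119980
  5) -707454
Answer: 3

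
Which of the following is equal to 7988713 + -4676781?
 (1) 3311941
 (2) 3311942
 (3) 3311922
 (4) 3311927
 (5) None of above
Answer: 5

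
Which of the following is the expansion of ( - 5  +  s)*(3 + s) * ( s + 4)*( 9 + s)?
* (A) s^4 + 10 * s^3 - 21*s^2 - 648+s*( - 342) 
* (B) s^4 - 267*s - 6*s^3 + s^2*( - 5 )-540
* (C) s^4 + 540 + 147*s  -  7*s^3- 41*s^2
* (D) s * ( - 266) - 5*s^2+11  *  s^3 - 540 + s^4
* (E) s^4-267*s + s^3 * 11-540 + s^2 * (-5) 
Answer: E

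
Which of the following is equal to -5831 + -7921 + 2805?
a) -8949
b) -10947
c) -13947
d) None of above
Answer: b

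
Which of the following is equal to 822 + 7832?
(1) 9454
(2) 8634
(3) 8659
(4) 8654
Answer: 4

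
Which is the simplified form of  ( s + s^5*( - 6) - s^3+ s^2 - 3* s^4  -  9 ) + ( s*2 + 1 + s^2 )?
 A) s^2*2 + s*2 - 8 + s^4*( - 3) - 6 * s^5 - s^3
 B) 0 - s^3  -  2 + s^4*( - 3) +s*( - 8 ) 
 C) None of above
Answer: C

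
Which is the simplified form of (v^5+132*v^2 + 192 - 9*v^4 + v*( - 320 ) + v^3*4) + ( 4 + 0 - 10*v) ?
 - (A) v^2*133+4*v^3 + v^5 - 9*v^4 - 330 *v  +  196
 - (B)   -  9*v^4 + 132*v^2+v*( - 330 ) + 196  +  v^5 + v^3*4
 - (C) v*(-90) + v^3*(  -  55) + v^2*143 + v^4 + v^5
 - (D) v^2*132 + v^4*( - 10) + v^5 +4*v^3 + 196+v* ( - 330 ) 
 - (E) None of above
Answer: B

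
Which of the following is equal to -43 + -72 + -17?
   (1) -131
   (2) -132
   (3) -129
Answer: 2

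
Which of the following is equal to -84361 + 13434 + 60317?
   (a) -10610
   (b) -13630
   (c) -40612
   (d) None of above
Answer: a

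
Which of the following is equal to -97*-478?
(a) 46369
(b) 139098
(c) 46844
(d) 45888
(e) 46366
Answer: e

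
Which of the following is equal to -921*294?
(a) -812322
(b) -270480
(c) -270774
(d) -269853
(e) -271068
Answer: c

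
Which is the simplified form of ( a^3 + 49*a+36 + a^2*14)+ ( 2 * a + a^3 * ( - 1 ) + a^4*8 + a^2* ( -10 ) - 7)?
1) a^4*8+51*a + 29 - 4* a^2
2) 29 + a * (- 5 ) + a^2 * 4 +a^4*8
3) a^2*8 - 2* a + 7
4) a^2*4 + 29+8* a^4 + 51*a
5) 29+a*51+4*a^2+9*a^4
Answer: 4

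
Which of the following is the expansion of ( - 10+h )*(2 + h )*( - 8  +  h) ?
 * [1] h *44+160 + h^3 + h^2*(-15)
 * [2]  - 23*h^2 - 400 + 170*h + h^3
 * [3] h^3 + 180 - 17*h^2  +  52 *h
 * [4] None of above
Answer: 4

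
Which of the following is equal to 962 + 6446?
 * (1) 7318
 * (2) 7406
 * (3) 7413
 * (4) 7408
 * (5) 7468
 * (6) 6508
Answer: 4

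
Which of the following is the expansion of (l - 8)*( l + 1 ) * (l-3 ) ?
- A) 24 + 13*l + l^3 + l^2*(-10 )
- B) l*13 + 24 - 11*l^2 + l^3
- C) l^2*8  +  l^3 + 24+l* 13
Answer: A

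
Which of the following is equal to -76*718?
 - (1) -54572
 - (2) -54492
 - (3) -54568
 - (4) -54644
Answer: 3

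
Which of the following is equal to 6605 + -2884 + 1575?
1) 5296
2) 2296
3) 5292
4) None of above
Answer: 1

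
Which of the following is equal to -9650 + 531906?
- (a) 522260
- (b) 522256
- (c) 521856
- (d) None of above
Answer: b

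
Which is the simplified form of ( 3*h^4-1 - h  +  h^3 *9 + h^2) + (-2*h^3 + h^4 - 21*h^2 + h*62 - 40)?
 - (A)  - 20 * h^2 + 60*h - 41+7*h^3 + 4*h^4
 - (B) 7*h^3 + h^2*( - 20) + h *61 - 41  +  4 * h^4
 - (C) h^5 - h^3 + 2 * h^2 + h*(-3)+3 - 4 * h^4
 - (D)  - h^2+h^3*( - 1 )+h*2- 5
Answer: B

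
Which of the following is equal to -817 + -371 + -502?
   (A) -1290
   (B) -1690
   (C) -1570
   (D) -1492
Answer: B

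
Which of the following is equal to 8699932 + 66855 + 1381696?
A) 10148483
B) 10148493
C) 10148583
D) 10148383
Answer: A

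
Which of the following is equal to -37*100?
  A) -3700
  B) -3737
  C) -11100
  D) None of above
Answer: A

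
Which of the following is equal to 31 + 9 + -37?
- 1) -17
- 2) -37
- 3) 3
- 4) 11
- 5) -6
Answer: 3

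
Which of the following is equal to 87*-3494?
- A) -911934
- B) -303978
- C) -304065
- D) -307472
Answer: B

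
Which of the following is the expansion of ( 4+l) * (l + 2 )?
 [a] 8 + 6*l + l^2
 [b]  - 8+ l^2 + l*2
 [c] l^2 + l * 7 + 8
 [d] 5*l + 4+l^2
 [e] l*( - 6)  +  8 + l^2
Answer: a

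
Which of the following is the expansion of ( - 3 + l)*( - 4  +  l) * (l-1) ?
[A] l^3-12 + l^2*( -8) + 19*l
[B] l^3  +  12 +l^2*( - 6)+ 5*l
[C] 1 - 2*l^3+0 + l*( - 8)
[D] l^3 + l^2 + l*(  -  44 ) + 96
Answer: A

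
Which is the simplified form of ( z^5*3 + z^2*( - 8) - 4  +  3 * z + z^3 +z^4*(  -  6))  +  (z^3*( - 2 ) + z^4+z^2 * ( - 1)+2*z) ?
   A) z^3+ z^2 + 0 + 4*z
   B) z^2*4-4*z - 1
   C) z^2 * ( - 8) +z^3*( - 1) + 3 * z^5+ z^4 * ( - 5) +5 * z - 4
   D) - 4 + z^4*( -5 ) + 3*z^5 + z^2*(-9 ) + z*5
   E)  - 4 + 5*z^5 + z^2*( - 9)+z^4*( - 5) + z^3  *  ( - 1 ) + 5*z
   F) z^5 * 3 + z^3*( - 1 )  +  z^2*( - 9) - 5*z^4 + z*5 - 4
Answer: F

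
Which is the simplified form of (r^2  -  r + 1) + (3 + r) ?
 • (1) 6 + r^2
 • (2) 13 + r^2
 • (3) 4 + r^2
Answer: 3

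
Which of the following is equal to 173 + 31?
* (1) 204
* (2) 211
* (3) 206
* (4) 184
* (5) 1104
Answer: 1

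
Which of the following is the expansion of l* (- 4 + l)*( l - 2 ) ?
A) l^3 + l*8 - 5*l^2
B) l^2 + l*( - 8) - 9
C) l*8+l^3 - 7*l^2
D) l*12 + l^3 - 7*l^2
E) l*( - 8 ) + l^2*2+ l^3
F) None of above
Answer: F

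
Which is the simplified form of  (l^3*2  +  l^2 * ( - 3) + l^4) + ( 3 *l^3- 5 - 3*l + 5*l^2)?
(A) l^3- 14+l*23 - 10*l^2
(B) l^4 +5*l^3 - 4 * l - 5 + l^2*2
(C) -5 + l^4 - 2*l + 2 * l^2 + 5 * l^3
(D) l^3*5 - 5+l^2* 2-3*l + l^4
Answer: D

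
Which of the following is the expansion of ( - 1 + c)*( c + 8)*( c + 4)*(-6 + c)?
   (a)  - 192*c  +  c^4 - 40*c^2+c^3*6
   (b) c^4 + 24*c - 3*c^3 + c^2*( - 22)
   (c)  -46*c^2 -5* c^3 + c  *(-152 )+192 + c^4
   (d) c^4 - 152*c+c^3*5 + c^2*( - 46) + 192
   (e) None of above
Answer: d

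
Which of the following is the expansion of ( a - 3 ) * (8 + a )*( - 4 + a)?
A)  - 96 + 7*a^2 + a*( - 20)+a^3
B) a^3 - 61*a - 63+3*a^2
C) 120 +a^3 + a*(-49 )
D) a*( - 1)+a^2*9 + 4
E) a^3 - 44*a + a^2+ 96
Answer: E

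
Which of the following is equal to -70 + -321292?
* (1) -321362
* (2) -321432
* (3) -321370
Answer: 1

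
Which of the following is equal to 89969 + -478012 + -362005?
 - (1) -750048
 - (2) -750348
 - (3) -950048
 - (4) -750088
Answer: 1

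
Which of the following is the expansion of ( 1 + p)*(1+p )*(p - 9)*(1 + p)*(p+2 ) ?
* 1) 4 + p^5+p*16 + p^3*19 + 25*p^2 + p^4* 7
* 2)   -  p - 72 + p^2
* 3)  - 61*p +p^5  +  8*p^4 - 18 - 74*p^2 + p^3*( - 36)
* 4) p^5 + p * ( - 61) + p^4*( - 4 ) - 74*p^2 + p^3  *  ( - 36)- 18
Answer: 4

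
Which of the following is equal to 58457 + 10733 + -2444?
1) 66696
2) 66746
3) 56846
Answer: 2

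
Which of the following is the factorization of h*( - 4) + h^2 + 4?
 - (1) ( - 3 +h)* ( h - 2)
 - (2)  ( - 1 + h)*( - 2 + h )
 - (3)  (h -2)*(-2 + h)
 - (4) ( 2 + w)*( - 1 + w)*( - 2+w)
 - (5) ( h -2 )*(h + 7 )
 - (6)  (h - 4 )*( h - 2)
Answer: 3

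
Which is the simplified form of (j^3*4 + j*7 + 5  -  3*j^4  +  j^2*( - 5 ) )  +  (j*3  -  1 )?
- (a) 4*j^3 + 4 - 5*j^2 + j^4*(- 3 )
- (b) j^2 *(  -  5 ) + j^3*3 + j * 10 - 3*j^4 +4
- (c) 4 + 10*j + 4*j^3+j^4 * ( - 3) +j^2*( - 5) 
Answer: c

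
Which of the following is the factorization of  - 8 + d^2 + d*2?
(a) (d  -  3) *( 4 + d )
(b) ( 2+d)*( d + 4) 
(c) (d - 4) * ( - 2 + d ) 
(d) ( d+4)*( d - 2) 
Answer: d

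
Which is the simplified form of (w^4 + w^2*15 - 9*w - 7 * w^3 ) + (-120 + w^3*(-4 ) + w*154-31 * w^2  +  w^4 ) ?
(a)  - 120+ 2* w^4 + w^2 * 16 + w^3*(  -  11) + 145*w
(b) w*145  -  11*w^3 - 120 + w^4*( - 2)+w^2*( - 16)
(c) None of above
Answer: c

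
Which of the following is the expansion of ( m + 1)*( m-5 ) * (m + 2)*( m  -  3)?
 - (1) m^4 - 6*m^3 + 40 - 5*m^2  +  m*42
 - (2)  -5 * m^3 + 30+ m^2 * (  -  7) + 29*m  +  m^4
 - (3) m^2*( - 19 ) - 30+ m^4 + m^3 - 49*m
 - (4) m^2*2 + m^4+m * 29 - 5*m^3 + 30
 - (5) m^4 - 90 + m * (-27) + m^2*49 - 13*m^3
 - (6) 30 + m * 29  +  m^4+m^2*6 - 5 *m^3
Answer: 2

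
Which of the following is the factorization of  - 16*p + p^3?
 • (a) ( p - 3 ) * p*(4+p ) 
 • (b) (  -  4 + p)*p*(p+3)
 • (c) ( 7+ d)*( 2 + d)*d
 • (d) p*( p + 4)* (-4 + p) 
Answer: d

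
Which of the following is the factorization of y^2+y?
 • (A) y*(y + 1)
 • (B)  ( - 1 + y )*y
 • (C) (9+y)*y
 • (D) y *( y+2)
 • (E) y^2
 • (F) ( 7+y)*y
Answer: A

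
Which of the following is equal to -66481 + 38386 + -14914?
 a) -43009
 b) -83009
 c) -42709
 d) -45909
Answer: a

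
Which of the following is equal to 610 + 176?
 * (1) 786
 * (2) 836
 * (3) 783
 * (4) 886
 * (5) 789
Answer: 1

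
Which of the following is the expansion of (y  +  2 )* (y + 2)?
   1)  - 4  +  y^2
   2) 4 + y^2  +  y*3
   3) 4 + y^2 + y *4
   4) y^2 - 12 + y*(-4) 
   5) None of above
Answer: 3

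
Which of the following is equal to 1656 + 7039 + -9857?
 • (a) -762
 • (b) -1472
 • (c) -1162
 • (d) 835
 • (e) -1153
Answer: c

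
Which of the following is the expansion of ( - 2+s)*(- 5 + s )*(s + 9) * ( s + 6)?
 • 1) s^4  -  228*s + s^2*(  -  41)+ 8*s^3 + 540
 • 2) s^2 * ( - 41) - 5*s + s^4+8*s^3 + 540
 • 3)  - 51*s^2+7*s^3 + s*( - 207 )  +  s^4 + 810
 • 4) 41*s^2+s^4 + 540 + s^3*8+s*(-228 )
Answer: 1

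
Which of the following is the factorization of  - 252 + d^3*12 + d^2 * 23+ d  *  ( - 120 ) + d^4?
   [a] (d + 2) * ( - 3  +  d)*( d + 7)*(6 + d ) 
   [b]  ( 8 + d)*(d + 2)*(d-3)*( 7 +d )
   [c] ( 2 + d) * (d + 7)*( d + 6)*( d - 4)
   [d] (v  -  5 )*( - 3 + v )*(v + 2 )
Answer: a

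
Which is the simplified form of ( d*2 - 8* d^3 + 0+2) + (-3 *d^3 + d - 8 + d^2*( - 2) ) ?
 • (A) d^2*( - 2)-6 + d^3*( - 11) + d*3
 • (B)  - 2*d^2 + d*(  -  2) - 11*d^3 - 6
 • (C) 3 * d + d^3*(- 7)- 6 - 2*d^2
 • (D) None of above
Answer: A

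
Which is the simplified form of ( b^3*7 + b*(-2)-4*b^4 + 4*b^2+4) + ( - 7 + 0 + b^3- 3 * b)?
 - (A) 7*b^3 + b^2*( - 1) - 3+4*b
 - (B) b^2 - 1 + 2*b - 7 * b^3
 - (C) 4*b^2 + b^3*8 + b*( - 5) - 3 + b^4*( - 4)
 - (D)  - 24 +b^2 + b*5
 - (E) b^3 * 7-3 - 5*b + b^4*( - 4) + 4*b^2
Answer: C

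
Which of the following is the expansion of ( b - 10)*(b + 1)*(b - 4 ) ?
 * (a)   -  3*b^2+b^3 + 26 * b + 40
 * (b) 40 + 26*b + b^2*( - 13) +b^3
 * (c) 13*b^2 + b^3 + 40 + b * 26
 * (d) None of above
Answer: b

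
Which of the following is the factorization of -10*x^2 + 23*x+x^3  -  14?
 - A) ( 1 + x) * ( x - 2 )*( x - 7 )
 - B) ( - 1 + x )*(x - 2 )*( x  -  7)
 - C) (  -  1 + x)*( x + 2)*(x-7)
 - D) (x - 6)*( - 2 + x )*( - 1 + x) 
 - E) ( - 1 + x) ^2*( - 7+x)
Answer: B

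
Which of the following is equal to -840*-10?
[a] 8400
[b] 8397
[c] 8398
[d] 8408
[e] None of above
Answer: a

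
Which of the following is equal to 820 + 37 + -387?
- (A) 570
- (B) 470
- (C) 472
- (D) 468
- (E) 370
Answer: B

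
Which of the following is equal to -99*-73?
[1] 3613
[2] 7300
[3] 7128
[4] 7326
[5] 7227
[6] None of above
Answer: 5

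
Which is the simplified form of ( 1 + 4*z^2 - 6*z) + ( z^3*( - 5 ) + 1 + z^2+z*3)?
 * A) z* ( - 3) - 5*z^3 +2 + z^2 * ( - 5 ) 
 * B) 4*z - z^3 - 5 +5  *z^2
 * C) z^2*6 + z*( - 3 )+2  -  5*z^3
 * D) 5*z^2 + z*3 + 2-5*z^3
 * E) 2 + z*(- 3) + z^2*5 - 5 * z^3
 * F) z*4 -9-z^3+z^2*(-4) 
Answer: E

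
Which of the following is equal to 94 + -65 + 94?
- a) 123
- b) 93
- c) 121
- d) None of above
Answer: a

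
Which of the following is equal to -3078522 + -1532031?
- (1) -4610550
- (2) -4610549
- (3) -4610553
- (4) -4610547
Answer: 3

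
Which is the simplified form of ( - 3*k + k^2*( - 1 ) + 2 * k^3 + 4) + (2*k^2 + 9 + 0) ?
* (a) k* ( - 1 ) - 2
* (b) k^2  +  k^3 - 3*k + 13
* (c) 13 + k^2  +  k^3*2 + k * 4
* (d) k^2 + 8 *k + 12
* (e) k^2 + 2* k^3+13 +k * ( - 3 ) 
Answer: e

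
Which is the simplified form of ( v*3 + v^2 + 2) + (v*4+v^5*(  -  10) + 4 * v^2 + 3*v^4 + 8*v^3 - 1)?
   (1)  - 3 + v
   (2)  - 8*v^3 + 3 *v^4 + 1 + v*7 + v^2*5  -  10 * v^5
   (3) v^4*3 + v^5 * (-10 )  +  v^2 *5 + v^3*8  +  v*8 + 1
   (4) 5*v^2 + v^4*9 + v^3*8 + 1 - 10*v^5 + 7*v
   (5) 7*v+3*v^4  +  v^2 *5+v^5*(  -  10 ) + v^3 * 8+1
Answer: 5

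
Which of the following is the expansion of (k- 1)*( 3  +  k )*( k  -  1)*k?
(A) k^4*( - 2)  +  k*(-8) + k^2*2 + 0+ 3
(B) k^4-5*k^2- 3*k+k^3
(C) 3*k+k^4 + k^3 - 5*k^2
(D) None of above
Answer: C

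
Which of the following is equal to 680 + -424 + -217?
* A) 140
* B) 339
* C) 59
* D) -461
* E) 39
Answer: E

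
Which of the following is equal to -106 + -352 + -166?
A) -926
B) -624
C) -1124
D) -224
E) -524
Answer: B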